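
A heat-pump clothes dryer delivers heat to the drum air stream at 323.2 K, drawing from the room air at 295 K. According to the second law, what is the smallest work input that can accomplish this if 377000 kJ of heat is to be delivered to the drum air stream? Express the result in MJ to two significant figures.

33 MJ

The reservoir spacing is ΔT = 323.2 − 295 = 28.20 K.
The reversible limit is COP_HP = T_H/ΔT = 11.46, so W_min = Q_H/COP = Q_H·ΔT/T_H.
W_min = 377000 × 28.20/323.20 = 32890 kJ = 32.89 MJ.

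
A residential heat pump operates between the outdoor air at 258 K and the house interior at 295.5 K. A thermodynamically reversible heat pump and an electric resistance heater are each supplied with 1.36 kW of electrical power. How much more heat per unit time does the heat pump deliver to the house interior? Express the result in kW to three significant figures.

The reservoir spacing is ΔT = 295.5 − 258 = 37.50 K.
COP_Carnot = T_H/ΔT = 295.50/37.50 = 7.880.
The heat pump delivers Q̇_H = COP × Ẇ = 10.72 kW; the resistance heater delivers Ẇ = 1.360 kW.
Extra = (COP − 1)·Ẇ = 9.357 kW.

9.36 kW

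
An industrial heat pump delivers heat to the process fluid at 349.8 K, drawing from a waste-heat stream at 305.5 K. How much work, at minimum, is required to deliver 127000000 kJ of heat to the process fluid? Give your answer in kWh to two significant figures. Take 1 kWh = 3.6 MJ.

The reservoir spacing is ΔT = 349.8 − 305.5 = 44.30 K.
The reversible limit is COP_HP = T_H/ΔT = 7.896, so W_min = Q_H/COP = Q_H·ΔT/T_H.
W_min = 127000000 × 44.30/349.80 = 16080000 kJ = 4468 kWh.

4500 kWh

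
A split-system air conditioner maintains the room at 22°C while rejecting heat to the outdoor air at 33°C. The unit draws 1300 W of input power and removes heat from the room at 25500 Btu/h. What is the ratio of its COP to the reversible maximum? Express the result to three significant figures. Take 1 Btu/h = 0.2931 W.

0.214

Converting, Q̇_C = 25500 Btu/h = 7474 W, so COP_actual = Q̇_C/Ẇ = 7474/1300 = 5.749.
In absolute terms T_C = 295.15 K and T_H = 306.15 K, so ΔT = 11.00 K.
COP_Carnot = T_C/ΔT = 295.15/11.00 = 26.83.
η_II = COP_actual/COP_Carnot = 5.749/26.83 = 0.2143.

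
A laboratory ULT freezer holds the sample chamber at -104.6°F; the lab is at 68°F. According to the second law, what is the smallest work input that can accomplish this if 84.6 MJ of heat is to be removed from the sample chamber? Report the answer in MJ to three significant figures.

In absolute terms T_C = 197.26 K and T_H = 293.15 K, so ΔT = 95.89 K.
The reversible limit is COP_R = T_C/ΔT = 2.057, so W_min = Q_C/COP = Q_C·ΔT/T_C.
W_min = 84.60 × 95.89/197.26 = 41.12 MJ.

41.1 MJ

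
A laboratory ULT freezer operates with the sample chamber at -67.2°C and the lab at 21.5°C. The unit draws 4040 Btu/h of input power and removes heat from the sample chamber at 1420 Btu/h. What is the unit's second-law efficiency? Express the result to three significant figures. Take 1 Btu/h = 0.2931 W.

COP_actual = Q̇_C/Ẇ = 1420/4040 = 0.3515.
In absolute terms T_C = 205.95 K and T_H = 294.65 K, so ΔT = 88.70 K.
COP_Carnot = T_C/ΔT = 205.95/88.70 = 2.322.
η_II = COP_actual/COP_Carnot = 0.3515/2.322 = 0.1514.

0.151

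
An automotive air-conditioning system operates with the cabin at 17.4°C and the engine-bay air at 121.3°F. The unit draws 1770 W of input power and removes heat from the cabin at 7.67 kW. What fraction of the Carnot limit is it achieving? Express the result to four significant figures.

0.4804

Converting, Q̇_C = 7.670 kW = 7670 W, so COP_actual = Q̇_C/Ẇ = 7670/1770 = 4.333.
In absolute terms T_C = 290.55 K and T_H = 322.76 K, so ΔT = 32.21 K.
COP_Carnot = T_C/ΔT = 290.55/32.21 = 9.020.
η_II = COP_actual/COP_Carnot = 4.333/9.020 = 0.4804.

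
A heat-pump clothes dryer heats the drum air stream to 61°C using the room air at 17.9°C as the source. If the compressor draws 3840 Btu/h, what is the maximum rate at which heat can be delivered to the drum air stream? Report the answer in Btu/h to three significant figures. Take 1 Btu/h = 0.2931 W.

29800 Btu/h

In absolute terms T_C = 291.05 K and T_H = 334.15 K, so ΔT = 43.10 K.
COP_Carnot = T_H/ΔT = 334.15/43.10 = 7.753.
Q̇_max = COP_Carnot × Ẇ = 7.753 × 3840 Btu/h = 29770 Btu/h.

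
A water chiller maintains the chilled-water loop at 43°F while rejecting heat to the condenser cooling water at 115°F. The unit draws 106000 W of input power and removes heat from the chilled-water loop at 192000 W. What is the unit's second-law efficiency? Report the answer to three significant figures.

0.259

COP_actual = Q̇_C/Ẇ = 192000/106000 = 1.811.
In absolute terms T_C = 279.26 K and T_H = 319.26 K, so ΔT = 40.00 K.
COP_Carnot = T_C/ΔT = 279.26/40.00 = 6.982.
η_II = COP_actual/COP_Carnot = 1.811/6.982 = 0.2594.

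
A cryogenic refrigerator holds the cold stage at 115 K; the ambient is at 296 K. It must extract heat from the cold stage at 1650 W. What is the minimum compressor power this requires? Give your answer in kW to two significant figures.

2.6 kW

The reservoir spacing is ΔT = 296 − 115 = 181.0 K.
COP_Carnot = T_C/ΔT = 115.00/181.0 = 0.6354.
Ẇ_min = Q̇/COP_Carnot = 1650/0.6354 = 2597 W = 2.597 kW.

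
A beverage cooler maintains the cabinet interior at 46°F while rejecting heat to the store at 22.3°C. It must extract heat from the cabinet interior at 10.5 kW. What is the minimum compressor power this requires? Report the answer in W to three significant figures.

543 W

In absolute terms T_C = 280.93 K and T_H = 295.45 K, so ΔT = 14.52 K.
COP_Carnot = T_C/ΔT = 280.93/14.52 = 19.34.
Ẇ_min = Q̇/COP_Carnot = 10.50/19.34 = 0.5428 kW = 542.8 W.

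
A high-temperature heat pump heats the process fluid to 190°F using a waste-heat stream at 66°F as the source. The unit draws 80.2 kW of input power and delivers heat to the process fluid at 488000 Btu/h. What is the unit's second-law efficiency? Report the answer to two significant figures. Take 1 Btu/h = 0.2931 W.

0.34

Converting, Q̇_H = 488000 Btu/h = 143.0 kW, so COP_actual = Q̇_H/Ẇ = 143.0/80.20 = 1.783.
In absolute terms T_C = 292.04 K and T_H = 360.93 K, so ΔT = 68.89 K.
COP_Carnot = T_H/ΔT = 360.93/68.89 = 5.239.
η_II = COP_actual/COP_Carnot = 1.783/5.239 = 0.3404.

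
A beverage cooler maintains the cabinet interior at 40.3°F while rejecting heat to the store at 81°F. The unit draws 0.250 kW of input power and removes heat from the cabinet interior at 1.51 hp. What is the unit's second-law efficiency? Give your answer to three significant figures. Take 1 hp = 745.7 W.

Converting, Q̇_C = 1.510 hp = 1.126 kW, so COP_actual = Q̇_C/Ẇ = 1.126/0.2500 = 4.504.
In absolute terms T_C = 277.76 K and T_H = 300.37 K, so ΔT = 22.61 K.
COP_Carnot = T_C/ΔT = 277.76/22.61 = 12.28.
η_II = COP_actual/COP_Carnot = 4.504/12.28 = 0.3666.

0.367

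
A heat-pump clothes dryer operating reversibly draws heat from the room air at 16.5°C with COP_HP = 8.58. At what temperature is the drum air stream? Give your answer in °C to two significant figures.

COP_HP = T_H/(T_H − T_C) rearranges to T_H = COP·T_C/(COP − 1).
With T_C = 289.65 K, T_H = 8.58 × 289.65/7.580 = 327.86 K.
Converting, 327.86 K = 54.71°C.

55 °C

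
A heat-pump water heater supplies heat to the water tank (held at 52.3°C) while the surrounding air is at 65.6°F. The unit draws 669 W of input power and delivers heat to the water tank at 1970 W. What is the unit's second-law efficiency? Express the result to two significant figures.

COP_actual = Q̇_H/Ẇ = 1970/669.0 = 2.945.
In absolute terms T_C = 291.82 K and T_H = 325.45 K, so ΔT = 33.63 K.
COP_Carnot = T_H/ΔT = 325.45/33.63 = 9.676.
η_II = COP_actual/COP_Carnot = 2.945/9.676 = 0.3043.

0.30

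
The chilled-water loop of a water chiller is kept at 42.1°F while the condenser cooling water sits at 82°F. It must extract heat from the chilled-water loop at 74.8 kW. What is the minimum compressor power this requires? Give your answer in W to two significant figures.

5900 W

In absolute terms T_C = 278.76 K and T_H = 300.93 K, so ΔT = 22.17 K.
COP_Carnot = T_C/ΔT = 278.76/22.17 = 12.58.
Ẇ_min = Q̇/COP_Carnot = 74.80/12.58 = 5.948 kW = 5948 W.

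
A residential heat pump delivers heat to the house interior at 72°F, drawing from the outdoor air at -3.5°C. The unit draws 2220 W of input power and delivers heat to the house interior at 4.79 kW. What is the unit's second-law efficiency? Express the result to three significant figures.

0.188

Converting, Q̇_H = 4.790 kW = 4790 W, so COP_actual = Q̇_H/Ẇ = 4790/2220 = 2.158.
In absolute terms T_C = 269.65 K and T_H = 295.37 K, so ΔT = 25.72 K.
COP_Carnot = T_H/ΔT = 295.37/25.72 = 11.48.
η_II = COP_actual/COP_Carnot = 2.158/11.48 = 0.1879.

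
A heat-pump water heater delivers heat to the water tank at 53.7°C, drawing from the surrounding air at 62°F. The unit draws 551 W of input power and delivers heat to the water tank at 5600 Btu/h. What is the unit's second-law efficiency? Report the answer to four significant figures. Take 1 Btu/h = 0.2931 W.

Converting, Q̇_H = 5600 Btu/h = 1641 W, so COP_actual = Q̇_H/Ẇ = 1641/551.0 = 2.979.
In absolute terms T_C = 289.82 K and T_H = 326.85 K, so ΔT = 37.03 K.
COP_Carnot = T_H/ΔT = 326.85/37.03 = 8.826.
η_II = COP_actual/COP_Carnot = 2.979/8.826 = 0.3375.

0.3375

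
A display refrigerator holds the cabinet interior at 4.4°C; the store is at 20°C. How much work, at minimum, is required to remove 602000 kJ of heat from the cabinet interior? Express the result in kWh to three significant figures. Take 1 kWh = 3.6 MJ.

9.40 kWh

In absolute terms T_C = 277.55 K and T_H = 293.15 K, so ΔT = 15.60 K.
The reversible limit is COP_R = T_C/ΔT = 17.79, so W_min = Q_C/COP = Q_C·ΔT/T_C.
W_min = 602000 × 15.60/277.55 = 33840 kJ = 9.399 kWh.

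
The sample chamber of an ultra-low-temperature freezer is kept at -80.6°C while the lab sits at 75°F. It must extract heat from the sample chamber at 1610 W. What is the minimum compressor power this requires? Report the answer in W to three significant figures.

874 W

In absolute terms T_C = 192.55 K and T_H = 297.04 K, so ΔT = 104.5 K.
COP_Carnot = T_C/ΔT = 192.55/104.5 = 1.843.
Ẇ_min = Q̇/COP_Carnot = 1610/1.843 = 873.7 W.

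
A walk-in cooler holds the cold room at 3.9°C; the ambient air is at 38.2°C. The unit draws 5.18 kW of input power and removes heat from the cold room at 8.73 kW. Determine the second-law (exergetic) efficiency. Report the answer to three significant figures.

COP_actual = Q̇_C/Ẇ = 8.730/5.180 = 1.685.
In absolute terms T_C = 277.05 K and T_H = 311.35 K, so ΔT = 34.30 K.
COP_Carnot = T_C/ΔT = 277.05/34.30 = 8.077.
η_II = COP_actual/COP_Carnot = 1.685/8.077 = 0.2087.

0.209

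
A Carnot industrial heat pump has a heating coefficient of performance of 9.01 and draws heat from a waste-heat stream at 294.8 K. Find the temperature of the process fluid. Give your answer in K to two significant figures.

COP_HP = T_H/(T_H − T_C) rearranges to T_H = COP·T_C/(COP − 1).
With T_C = 294.80 K, T_H = 9.01 × 294.80/8.010 = 331.60 K.

330 K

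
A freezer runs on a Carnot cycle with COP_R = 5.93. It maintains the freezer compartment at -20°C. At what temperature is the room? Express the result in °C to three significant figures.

22.7 °C

COP_R = T_C/(T_H − T_C) gives T_H − T_C = T_C/COP.
With T_C = 253.15 K, T_H = 253.15 × (1 + 1/5.93) = 295.84 K.
Converting, 295.84 K = 22.69°C.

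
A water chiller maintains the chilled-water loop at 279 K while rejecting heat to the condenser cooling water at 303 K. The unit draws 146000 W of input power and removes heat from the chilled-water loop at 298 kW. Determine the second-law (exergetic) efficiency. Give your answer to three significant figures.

0.176

Converting, Q̇_C = 298.0 kW = 298000 W, so COP_actual = Q̇_C/Ẇ = 298000/146000 = 2.041.
The reservoir spacing is ΔT = 303 − 279 = 24.00 K.
COP_Carnot = T_C/ΔT = 279.00/24.00 = 11.63.
η_II = COP_actual/COP_Carnot = 2.041/11.63 = 0.1756.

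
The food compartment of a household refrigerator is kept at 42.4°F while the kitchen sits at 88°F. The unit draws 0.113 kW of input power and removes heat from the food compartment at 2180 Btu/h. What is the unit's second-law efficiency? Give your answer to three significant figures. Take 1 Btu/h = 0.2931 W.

0.514

Converting, Q̇_C = 2180 Btu/h = 0.6390 kW, so COP_actual = Q̇_C/Ẇ = 0.6390/0.1130 = 5.654.
In absolute terms T_C = 278.93 K and T_H = 304.26 K, so ΔT = 25.33 K.
COP_Carnot = T_C/ΔT = 278.93/25.33 = 11.01.
η_II = COP_actual/COP_Carnot = 5.654/11.01 = 0.5136.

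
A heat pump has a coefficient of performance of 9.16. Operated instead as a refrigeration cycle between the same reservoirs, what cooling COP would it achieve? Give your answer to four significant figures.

8.160

Since Q_H = Q_C + W for any cycle, COP_R = Q_C/W = Q_H/W − 1.
COP_R = 9.16 − 1 = 8.16.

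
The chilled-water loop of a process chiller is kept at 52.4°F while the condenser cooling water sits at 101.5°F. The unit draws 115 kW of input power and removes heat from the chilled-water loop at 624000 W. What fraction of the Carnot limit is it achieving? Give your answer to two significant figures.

0.52

Converting, Q̇_C = 624000 W = 624.0 kW, so COP_actual = Q̇_C/Ẇ = 624.0/115.0 = 5.426.
In absolute terms T_C = 284.48 K and T_H = 311.76 K, so ΔT = 27.28 K.
COP_Carnot = T_C/ΔT = 284.48/27.28 = 10.43.
η_II = COP_actual/COP_Carnot = 5.426/10.43 = 0.5203.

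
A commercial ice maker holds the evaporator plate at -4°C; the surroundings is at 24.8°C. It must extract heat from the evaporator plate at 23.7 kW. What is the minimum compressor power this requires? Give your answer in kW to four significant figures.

In absolute terms T_C = 269.15 K and T_H = 297.95 K, so ΔT = 28.80 K.
COP_Carnot = T_C/ΔT = 269.15/28.80 = 9.345.
Ẇ_min = Q̇/COP_Carnot = 23.70/9.345 = 2.536 kW.

2.536 kW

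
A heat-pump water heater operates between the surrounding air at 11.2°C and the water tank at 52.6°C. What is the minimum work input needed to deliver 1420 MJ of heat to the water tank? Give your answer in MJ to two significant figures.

180 MJ

In absolute terms T_C = 284.35 K and T_H = 325.75 K, so ΔT = 41.40 K.
The reversible limit is COP_HP = T_H/ΔT = 7.868, so W_min = Q_H/COP = Q_H·ΔT/T_H.
W_min = 1420 × 41.40/325.75 = 180.5 MJ.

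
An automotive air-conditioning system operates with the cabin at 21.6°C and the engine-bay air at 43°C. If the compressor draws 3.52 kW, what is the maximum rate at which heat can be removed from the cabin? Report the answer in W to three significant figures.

In absolute terms T_C = 294.75 K and T_H = 316.15 K, so ΔT = 21.40 K.
COP_Carnot = T_C/ΔT = 294.75/21.40 = 13.77.
Q̇_max = COP_Carnot × Ẇ = 13.77 × 3.520 kW = 48.48 kW = 48480 W.

48500 W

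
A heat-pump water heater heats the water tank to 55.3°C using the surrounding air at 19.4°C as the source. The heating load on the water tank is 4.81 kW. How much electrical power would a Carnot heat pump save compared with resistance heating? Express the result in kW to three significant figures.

4.28 kW

In absolute terms T_C = 292.55 K and T_H = 328.45 K, so ΔT = 35.90 K.
COP_Carnot = T_H/ΔT = 328.45/35.90 = 9.149.
Resistance heating needs Ẇ_res = Q̇_H = 4.810 kW; the reversible heat pump needs only Ẇ_hp = Q̇_H/COP = 0.5257 kW.
Saving = 4.810 − 0.5257 = 4.284 kW.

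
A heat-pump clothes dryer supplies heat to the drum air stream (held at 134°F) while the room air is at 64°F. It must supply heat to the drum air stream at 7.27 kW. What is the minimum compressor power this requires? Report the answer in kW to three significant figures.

In absolute terms T_C = 290.93 K and T_H = 329.82 K, so ΔT = 38.89 K.
COP_Carnot = T_H/ΔT = 329.82/38.89 = 8.481.
Ẇ_min = Q̇/COP_Carnot = 7.270/8.481 = 0.8572 kW.

0.857 kW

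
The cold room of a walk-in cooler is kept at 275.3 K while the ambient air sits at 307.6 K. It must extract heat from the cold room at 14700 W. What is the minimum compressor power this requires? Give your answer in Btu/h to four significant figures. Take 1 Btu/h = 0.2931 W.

The reservoir spacing is ΔT = 307.6 − 275.3 = 32.30 K.
COP_Carnot = T_C/ΔT = 275.30/32.30 = 8.523.
Ẇ_min = Q̇/COP_Carnot = 14700/8.523 = 1725 W = 5884 Btu/h.

5884 Btu/h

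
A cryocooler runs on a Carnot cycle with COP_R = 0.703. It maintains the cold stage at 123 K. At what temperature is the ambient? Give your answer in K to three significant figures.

298 K

COP_R = T_C/(T_H − T_C) gives T_H − T_C = T_C/COP.
With T_C = 123.00 K, T_H = 123.00 × (1 + 1/0.703) = 297.96 K.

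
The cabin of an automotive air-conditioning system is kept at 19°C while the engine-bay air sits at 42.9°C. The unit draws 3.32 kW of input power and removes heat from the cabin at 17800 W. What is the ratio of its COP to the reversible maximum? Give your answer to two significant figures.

Converting, Q̇_C = 17800 W = 17.80 kW, so COP_actual = Q̇_C/Ẇ = 17.80/3.320 = 5.361.
In absolute terms T_C = 292.15 K and T_H = 316.05 K, so ΔT = 23.90 K.
COP_Carnot = T_C/ΔT = 292.15/23.90 = 12.22.
η_II = COP_actual/COP_Carnot = 5.361/12.22 = 0.4386.

0.44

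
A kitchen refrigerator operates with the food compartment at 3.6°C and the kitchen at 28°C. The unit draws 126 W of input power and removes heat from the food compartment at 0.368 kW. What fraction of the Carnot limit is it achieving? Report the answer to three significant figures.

0.258

Converting, Q̇_C = 0.3680 kW = 368.0 W, so COP_actual = Q̇_C/Ẇ = 368.0/126.0 = 2.921.
In absolute terms T_C = 276.75 K and T_H = 301.15 K, so ΔT = 24.40 K.
COP_Carnot = T_C/ΔT = 276.75/24.40 = 11.34.
η_II = COP_actual/COP_Carnot = 2.921/11.34 = 0.2575.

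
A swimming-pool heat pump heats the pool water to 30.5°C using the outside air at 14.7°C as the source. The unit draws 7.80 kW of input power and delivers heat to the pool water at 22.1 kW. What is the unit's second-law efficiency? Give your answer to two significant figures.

COP_actual = Q̇_H/Ẇ = 22.10/7.800 = 2.833.
In absolute terms T_C = 287.85 K and T_H = 303.65 K, so ΔT = 15.80 K.
COP_Carnot = T_H/ΔT = 303.65/15.80 = 19.22.
η_II = COP_actual/COP_Carnot = 2.833/19.22 = 0.1474.

0.15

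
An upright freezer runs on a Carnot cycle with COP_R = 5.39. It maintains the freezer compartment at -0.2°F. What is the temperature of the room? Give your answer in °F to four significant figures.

85.04 °F

COP_R = T_C/(T_H − T_C) gives T_H − T_C = T_C/COP.
With T_C = 255.26 K, T_H = 255.26 × (1 + 1/5.39) = 302.62 K.
Converting, 302.62 K = 85.04°F.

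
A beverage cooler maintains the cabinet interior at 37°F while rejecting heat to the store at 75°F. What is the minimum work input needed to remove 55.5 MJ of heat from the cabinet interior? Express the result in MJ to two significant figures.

In absolute terms T_C = 275.93 K and T_H = 297.04 K, so ΔT = 21.11 K.
The reversible limit is COP_R = T_C/ΔT = 13.07, so W_min = Q_C/COP = Q_C·ΔT/T_C.
W_min = 55.50 × 21.11/275.93 = 4.246 MJ.

4.2 MJ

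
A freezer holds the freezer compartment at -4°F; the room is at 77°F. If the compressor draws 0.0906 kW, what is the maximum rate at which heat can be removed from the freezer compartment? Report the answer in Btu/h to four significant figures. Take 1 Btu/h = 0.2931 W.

1739 Btu/h

In absolute terms T_C = 253.15 K and T_H = 298.15 K, so ΔT = 45.00 K.
COP_Carnot = T_C/ΔT = 253.15/45.00 = 5.626.
Q̇_max = COP_Carnot × Ẇ = 5.626 × 0.09060 kW = 0.5097 kW = 1739 Btu/h.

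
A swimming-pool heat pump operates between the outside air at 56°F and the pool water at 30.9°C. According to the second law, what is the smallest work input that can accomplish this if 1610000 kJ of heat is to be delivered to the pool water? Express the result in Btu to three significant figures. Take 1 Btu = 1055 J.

88200 Btu

In absolute terms T_C = 286.48 K and T_H = 304.05 K, so ΔT = 17.57 K.
The reversible limit is COP_HP = T_H/ΔT = 17.31, so W_min = Q_H/COP = Q_H·ΔT/T_H.
W_min = 1610000 × 17.57/304.05 = 93020 kJ = 88170 Btu.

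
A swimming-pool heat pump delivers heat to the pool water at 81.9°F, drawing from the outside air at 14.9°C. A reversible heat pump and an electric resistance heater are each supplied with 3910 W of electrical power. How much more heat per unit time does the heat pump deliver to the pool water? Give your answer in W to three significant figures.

87800 W

In absolute terms T_C = 288.05 K and T_H = 300.87 K, so ΔT = 12.82 K.
COP_Carnot = T_H/ΔT = 300.87/12.82 = 23.46.
The heat pump delivers Q̇_H = COP × Ẇ = 91750 W; the resistance heater delivers Ẇ = 3910 W.
Extra = (COP − 1)·Ẇ = 87840 W.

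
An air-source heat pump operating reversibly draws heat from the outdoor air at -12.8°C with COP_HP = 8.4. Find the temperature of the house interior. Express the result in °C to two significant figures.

COP_HP = T_H/(T_H − T_C) rearranges to T_H = COP·T_C/(COP − 1).
With T_C = 260.35 K, T_H = 8.4 × 260.35/7.400 = 295.53 K.
Converting, 295.53 K = 22.38°C.

22 °C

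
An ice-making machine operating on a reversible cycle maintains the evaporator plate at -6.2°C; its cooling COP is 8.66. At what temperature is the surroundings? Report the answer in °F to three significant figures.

76.3 °F

COP_R = T_C/(T_H − T_C) gives T_H − T_C = T_C/COP.
With T_C = 266.95 K, T_H = 266.95 × (1 + 1/8.66) = 297.78 K.
Converting, 297.78 K = 76.33°F.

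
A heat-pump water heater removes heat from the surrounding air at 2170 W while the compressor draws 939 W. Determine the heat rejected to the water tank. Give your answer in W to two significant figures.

For a cyclic device the first law requires Q̇_H = Q̇_C + Ẇ.
Q̇_H = Q̇_C + Ẇ = 3109 W.

3100 W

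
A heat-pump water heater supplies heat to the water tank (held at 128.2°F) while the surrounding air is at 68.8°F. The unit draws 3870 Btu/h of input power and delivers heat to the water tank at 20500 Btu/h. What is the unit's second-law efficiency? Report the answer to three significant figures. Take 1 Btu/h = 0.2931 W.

COP_actual = Q̇_H/Ẇ = 20500/3870 = 5.297.
In absolute terms T_C = 293.59 K and T_H = 326.59 K, so ΔT = 33.00 K.
COP_Carnot = T_H/ΔT = 326.59/33.00 = 9.897.
η_II = COP_actual/COP_Carnot = 5.297/9.897 = 0.5352.

0.535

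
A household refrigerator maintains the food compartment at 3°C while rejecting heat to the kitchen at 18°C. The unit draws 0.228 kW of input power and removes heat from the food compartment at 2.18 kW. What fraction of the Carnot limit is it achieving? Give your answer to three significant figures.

0.519

COP_actual = Q̇_C/Ẇ = 2.180/0.2280 = 9.561.
In absolute terms T_C = 276.15 K and T_H = 291.15 K, so ΔT = 15.00 K.
COP_Carnot = T_C/ΔT = 276.15/15.00 = 18.41.
η_II = COP_actual/COP_Carnot = 9.561/18.41 = 0.5194.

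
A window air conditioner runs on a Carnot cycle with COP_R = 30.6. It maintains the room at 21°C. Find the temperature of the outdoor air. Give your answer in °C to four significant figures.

30.61 °C

COP_R = T_C/(T_H − T_C) gives T_H − T_C = T_C/COP.
With T_C = 294.15 K, T_H = 294.15 × (1 + 1/30.6) = 303.76 K.
Converting, 303.76 K = 30.61°C.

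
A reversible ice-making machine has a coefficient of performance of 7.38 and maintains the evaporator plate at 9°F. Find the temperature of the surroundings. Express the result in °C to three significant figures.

COP_R = T_C/(T_H − T_C) gives T_H − T_C = T_C/COP.
With T_C = 260.37 K, T_H = 260.37 × (1 + 1/7.38) = 295.65 K.
Converting, 295.65 K = 22.50°C.

22.5 °C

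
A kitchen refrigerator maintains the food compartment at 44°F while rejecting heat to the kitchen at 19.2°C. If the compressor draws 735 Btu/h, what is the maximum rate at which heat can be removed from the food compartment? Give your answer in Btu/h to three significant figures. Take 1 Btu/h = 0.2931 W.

In absolute terms T_C = 279.82 K and T_H = 292.35 K, so ΔT = 12.53 K.
COP_Carnot = T_C/ΔT = 279.82/12.53 = 22.33.
Q̇_max = COP_Carnot × Ẇ = 22.33 × 735.0 Btu/h = 16410 Btu/h.

16400 Btu/h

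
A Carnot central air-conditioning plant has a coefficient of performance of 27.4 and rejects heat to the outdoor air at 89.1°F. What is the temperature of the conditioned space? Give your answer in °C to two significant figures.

21 °C

For a Carnot refrigerator COP_R = T_C/(T_H − T_C), so T_C = COP·T_H/(1 + COP).
With T_H = 304.87 K, T_C = 27.4 × 304.87/28.40 = 294.14 K.
Converting, 294.14 K = 20.99°C.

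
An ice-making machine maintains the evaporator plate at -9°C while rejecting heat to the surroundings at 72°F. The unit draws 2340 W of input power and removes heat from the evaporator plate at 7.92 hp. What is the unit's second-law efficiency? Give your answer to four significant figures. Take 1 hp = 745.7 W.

Converting, Q̇_C = 7.920 hp = 5906 W, so COP_actual = Q̇_C/Ẇ = 5906/2340 = 2.524.
In absolute terms T_C = 264.15 K and T_H = 295.37 K, so ΔT = 31.22 K.
COP_Carnot = T_C/ΔT = 264.15/31.22 = 8.460.
η_II = COP_actual/COP_Carnot = 2.524/8.460 = 0.2983.

0.2983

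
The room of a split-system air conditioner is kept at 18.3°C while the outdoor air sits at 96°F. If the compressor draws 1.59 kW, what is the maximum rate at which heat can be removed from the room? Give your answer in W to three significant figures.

In absolute terms T_C = 291.45 K and T_H = 308.71 K, so ΔT = 17.26 K.
COP_Carnot = T_C/ΔT = 291.45/17.26 = 16.89.
Q̇_max = COP_Carnot × Ẇ = 16.89 × 1.590 kW = 26.86 kW = 26860 W.

26900 W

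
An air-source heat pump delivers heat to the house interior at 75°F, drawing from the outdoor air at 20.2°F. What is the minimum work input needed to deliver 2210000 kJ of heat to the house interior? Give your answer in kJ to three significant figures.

227000 kJ

In absolute terms T_C = 266.59 K and T_H = 297.04 K, so ΔT = 30.44 K.
The reversible limit is COP_HP = T_H/ΔT = 9.757, so W_min = Q_H/COP = Q_H·ΔT/T_H.
W_min = 2210000 × 30.44/297.04 = 226500 kJ.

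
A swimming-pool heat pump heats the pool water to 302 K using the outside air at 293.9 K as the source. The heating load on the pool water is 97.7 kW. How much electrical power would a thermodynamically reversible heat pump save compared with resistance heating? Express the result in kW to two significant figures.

95 kW

The reservoir spacing is ΔT = 302 − 293.9 = 8.100 K.
COP_Carnot = T_H/ΔT = 302.00/8.100 = 37.28.
Resistance heating needs Ẇ_res = Q̇_H = 97.70 kW; the reversible heat pump needs only Ẇ_hp = Q̇_H/COP = 2.620 kW.
Saving = 97.70 − 2.620 = 95.08 kW.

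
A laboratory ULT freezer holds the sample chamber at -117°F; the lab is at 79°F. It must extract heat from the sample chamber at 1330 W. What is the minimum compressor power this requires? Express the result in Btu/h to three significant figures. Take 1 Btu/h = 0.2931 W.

2600 Btu/h

In absolute terms T_C = 190.37 K and T_H = 299.26 K, so ΔT = 108.9 K.
COP_Carnot = T_C/ΔT = 190.37/108.9 = 1.748.
Ẇ_min = Q̇/COP_Carnot = 1330/1.748 = 760.7 W = 2595 Btu/h.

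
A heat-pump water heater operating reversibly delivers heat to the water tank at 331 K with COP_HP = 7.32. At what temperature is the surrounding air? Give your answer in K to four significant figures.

COP_HP = T_H/(T_H − T_C) gives T_H − T_C = T_H/COP.
With T_H = 331.00 K, T_C = 331.00 × (1 − 1/7.32) = 285.78 K.

285.8 K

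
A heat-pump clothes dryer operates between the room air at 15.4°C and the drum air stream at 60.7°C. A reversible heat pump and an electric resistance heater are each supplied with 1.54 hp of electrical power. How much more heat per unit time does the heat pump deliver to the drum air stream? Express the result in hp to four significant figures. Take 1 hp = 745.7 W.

9.809 hp

In absolute terms T_C = 288.55 K and T_H = 333.85 K, so ΔT = 45.30 K.
COP_Carnot = T_H/ΔT = 333.85/45.30 = 7.370.
The heat pump delivers Q̇_H = COP × Ẇ = 11.35 hp; the resistance heater delivers Ẇ = 1.540 hp.
Extra = (COP − 1)·Ẇ = 9.809 hp.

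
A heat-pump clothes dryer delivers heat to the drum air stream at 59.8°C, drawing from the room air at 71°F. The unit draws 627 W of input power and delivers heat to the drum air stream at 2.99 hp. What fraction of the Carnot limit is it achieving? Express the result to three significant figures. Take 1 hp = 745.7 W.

0.407

Converting, Q̇_H = 2.990 hp = 2230 W, so COP_actual = Q̇_H/Ẇ = 2230/627.0 = 3.556.
In absolute terms T_C = 294.82 K and T_H = 332.95 K, so ΔT = 38.13 K.
COP_Carnot = T_H/ΔT = 332.95/38.13 = 8.731.
η_II = COP_actual/COP_Carnot = 3.556/8.731 = 0.4073.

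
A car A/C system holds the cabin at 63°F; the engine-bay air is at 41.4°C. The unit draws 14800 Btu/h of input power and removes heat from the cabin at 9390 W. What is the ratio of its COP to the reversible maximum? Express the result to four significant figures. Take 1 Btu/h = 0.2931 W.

Converting, Q̇_C = 9390 W = 32040 Btu/h, so COP_actual = Q̇_C/Ẇ = 32040/14800 = 2.165.
In absolute terms T_C = 290.37 K and T_H = 314.55 K, so ΔT = 24.18 K.
COP_Carnot = T_C/ΔT = 290.37/24.18 = 12.01.
η_II = COP_actual/COP_Carnot = 2.165/12.01 = 0.1802.

0.1802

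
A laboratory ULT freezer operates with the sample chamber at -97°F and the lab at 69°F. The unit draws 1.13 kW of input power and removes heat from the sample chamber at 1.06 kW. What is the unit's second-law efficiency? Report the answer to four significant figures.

0.4294

COP_actual = Q̇_C/Ẇ = 1.060/1.130 = 0.9381.
In absolute terms T_C = 201.48 K and T_H = 293.71 K, so ΔT = 92.22 K.
COP_Carnot = T_C/ΔT = 201.48/92.22 = 2.185.
η_II = COP_actual/COP_Carnot = 0.9381/2.185 = 0.4294.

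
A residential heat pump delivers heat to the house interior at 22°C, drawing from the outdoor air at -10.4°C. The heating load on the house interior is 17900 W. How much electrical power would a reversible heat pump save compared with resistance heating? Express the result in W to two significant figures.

In absolute terms T_C = 262.75 K and T_H = 295.15 K, so ΔT = 32.40 K.
COP_Carnot = T_H/ΔT = 295.15/32.40 = 9.110.
Resistance heating needs Ẇ_res = Q̇_H = 17900 W; the reversible heat pump needs only Ẇ_hp = Q̇_H/COP = 1965 W.
Saving = 17900 − 1965 = 15940 W.

16000 W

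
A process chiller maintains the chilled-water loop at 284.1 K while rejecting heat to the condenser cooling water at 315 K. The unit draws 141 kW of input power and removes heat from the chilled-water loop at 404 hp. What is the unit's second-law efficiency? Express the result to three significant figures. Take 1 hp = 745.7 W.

0.232

Converting, Q̇_C = 404.0 hp = 301.3 kW, so COP_actual = Q̇_C/Ẇ = 301.3/141.0 = 2.137.
The reservoir spacing is ΔT = 315 − 284.1 = 30.90 K.
COP_Carnot = T_C/ΔT = 284.10/30.90 = 9.194.
η_II = COP_actual/COP_Carnot = 2.137/9.194 = 0.2324.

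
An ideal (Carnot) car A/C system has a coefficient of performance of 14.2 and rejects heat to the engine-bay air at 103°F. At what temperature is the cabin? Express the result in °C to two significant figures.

19 °C

For a Carnot refrigerator COP_R = T_C/(T_H − T_C), so T_C = COP·T_H/(1 + COP).
With T_H = 312.59 K, T_C = 14.2 × 312.59/15.20 = 292.03 K.
Converting, 292.03 K = 18.88°C.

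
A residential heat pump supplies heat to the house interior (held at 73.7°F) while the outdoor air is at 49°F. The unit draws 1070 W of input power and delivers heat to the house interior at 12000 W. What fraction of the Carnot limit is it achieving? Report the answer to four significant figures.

0.5194

COP_actual = Q̇_H/Ẇ = 12000/1070 = 11.21.
In absolute terms T_C = 282.59 K and T_H = 296.32 K, so ΔT = 13.72 K.
COP_Carnot = T_H/ΔT = 296.32/13.72 = 21.59.
η_II = COP_actual/COP_Carnot = 11.21/21.59 = 0.5194.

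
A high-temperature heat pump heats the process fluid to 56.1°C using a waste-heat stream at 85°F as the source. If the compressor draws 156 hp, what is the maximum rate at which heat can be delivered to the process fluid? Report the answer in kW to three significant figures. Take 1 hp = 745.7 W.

1440 kW

In absolute terms T_C = 302.59 K and T_H = 329.25 K, so ΔT = 26.66 K.
COP_Carnot = T_H/ΔT = 329.25/26.66 = 12.35.
Q̇_max = COP_Carnot × Ẇ = 12.35 × 156.0 hp = 1927 hp = 1437 kW.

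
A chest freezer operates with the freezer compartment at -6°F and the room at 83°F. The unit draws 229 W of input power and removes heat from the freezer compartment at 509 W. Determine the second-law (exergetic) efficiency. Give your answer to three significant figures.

COP_actual = Q̇_C/Ẇ = 509.0/229.0 = 2.223.
In absolute terms T_C = 252.04 K and T_H = 301.48 K, so ΔT = 49.44 K.
COP_Carnot = T_C/ΔT = 252.04/49.44 = 5.097.
η_II = COP_actual/COP_Carnot = 2.223/5.097 = 0.4360.

0.436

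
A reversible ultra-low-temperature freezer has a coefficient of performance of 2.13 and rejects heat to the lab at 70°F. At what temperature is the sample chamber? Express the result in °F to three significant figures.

For a Carnot refrigerator COP_R = T_C/(T_H − T_C), so T_C = COP·T_H/(1 + COP).
With T_H = 294.26 K, T_C = 2.13 × 294.26/3.130 = 200.25 K.
Converting, 200.25 K = -99.22°F.

-99.2 °F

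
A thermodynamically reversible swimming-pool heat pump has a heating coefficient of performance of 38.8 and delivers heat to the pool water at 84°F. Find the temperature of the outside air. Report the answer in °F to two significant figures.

COP_HP = T_H/(T_H − T_C) gives T_H − T_C = T_H/COP.
With T_H = 302.04 K, T_C = 302.04 × (1 − 1/38.8) = 294.25 K.
Converting, 294.25 K = 69.99°F.

70 °F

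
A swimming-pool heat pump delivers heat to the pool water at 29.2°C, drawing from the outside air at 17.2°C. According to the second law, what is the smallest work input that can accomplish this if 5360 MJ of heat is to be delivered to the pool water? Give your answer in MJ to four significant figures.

In absolute terms T_C = 290.35 K and T_H = 302.35 K, so ΔT = 12.00 K.
The reversible limit is COP_HP = T_H/ΔT = 25.20, so W_min = Q_H/COP = Q_H·ΔT/T_H.
W_min = 5360 × 12.00/302.35 = 212.7 MJ.

212.7 MJ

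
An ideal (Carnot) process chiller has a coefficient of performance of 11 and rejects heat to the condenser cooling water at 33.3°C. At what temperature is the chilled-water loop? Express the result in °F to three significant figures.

46.0 °F

For a Carnot refrigerator COP_R = T_C/(T_H − T_C), so T_C = COP·T_H/(1 + COP).
With T_H = 306.45 K, T_C = 11 × 306.45/12.00 = 280.91 K.
Converting, 280.91 K = 45.97°F.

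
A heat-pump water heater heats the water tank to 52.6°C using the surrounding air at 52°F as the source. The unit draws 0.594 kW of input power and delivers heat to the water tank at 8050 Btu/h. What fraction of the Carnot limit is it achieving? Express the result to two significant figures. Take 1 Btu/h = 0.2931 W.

0.51

Converting, Q̇_H = 8050 Btu/h = 2.359 kW, so COP_actual = Q̇_H/Ẇ = 2.359/0.5940 = 3.972.
In absolute terms T_C = 284.26 K and T_H = 325.75 K, so ΔT = 41.49 K.
COP_Carnot = T_H/ΔT = 325.75/41.49 = 7.851.
η_II = COP_actual/COP_Carnot = 3.972/7.851 = 0.5059.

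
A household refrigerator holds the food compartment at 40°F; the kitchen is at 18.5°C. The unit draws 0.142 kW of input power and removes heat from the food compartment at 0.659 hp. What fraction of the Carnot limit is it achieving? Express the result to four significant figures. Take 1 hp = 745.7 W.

Converting, Q̇_C = 0.6590 hp = 0.4914 kW, so COP_actual = Q̇_C/Ẇ = 0.4914/0.1420 = 3.461.
In absolute terms T_C = 277.59 K and T_H = 291.65 K, so ΔT = 14.06 K.
COP_Carnot = T_C/ΔT = 277.59/14.06 = 19.75.
η_II = COP_actual/COP_Carnot = 3.461/19.75 = 0.1752.

0.1752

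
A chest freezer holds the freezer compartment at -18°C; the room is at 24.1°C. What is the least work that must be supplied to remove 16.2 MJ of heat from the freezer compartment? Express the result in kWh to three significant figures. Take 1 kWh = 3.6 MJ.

In absolute terms T_C = 255.15 K and T_H = 297.25 K, so ΔT = 42.10 K.
The reversible limit is COP_R = T_C/ΔT = 6.061, so W_min = Q_C/COP = Q_C·ΔT/T_C.
W_min = 16.20 × 42.10/255.15 = 2.673 MJ = 0.7425 kWh.

0.743 kWh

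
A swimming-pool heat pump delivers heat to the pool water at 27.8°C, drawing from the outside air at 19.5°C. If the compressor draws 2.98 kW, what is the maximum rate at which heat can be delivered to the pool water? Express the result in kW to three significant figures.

108 kW

In absolute terms T_C = 292.65 K and T_H = 300.95 K, so ΔT = 8.300 K.
COP_Carnot = T_H/ΔT = 300.95/8.300 = 36.26.
Q̇_max = COP_Carnot × Ẇ = 36.26 × 2.980 kW = 108.1 kW.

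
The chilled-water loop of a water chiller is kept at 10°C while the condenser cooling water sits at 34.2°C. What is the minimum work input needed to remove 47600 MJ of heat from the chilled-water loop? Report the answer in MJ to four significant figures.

In absolute terms T_C = 283.15 K and T_H = 307.35 K, so ΔT = 24.20 K.
The reversible limit is COP_R = T_C/ΔT = 11.70, so W_min = Q_C/COP = Q_C·ΔT/T_C.
W_min = 47600 × 24.20/283.15 = 4068 MJ.

4068 MJ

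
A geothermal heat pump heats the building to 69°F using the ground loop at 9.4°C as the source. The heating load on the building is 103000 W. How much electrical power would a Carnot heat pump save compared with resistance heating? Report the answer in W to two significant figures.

99000 W

In absolute terms T_C = 282.55 K and T_H = 293.71 K, so ΔT = 11.16 K.
COP_Carnot = T_H/ΔT = 293.71/11.16 = 26.33.
Resistance heating needs Ẇ_res = Q̇_H = 103000 W; the reversible heat pump needs only Ẇ_hp = Q̇_H/COP = 3912 W.
Saving = 103000 − 3912 = 99090 W.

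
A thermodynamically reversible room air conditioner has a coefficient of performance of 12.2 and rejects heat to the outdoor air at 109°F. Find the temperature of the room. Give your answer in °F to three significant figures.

For a Carnot refrigerator COP_R = T_C/(T_H − T_C), so T_C = COP·T_H/(1 + COP).
With T_H = 315.93 K, T_C = 12.2 × 315.93/13.20 = 291.99 K.
Converting, 291.99 K = 65.92°F.

65.9 °F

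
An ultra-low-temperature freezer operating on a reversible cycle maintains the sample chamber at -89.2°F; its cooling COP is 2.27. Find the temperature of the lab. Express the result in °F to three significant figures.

74.0 °F

COP_R = T_C/(T_H − T_C) gives T_H − T_C = T_C/COP.
With T_C = 205.82 K, T_H = 205.82 × (1 + 1/2.27) = 296.48 K.
Converting, 296.48 K = 74.00°F.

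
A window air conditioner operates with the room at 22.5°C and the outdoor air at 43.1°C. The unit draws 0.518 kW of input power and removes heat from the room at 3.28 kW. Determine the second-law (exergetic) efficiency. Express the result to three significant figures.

0.441

COP_actual = Q̇_C/Ẇ = 3.280/0.5180 = 6.332.
In absolute terms T_C = 295.65 K and T_H = 316.25 K, so ΔT = 20.60 K.
COP_Carnot = T_C/ΔT = 295.65/20.60 = 14.35.
η_II = COP_actual/COP_Carnot = 6.332/14.35 = 0.4412.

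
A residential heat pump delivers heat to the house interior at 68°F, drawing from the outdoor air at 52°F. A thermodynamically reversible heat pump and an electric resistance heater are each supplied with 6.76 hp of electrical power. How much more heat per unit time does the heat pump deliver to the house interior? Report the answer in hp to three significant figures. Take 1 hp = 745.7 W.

In absolute terms T_C = 284.26 K and T_H = 293.15 K, so ΔT = 8.889 K.
COP_Carnot = T_H/ΔT = 293.15/8.889 = 32.98.
The heat pump delivers Q̇_H = COP × Ẇ = 222.9 hp; the resistance heater delivers Ẇ = 6.760 hp.
Extra = (COP − 1)·Ẇ = 216.2 hp.

216 hp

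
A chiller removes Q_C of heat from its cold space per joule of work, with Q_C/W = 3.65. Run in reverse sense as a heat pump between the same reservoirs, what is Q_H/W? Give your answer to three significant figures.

4.65

The first law on one cycle gives Q_H = Q_C + W, so Q_H/W = Q_C/W + 1.
COP_HP = COP_R + 1 = 3.65 + 1 = 4.65.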